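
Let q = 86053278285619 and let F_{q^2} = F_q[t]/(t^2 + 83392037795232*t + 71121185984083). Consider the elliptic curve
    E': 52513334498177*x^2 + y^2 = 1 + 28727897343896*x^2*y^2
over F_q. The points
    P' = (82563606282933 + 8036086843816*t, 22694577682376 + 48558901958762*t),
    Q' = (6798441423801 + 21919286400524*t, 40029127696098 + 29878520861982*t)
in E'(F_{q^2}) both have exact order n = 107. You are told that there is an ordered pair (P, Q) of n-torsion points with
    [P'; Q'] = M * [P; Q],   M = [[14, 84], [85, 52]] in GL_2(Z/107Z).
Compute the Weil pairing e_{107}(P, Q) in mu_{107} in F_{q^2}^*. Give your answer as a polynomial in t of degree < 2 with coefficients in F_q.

45240044521326 + 66476902724532*t

e_{107} is bilinear + alternating on E[107], so e_{107}(14*P + 84*Q, 85*P + 52*Q) = e_{107}(P,Q)^(14*52-84*85).
So e_{107}(P,Q) = e_{107}(P',Q')^{67}, since 8*67 = 1 mod 107.
Map (x,y)_Ed via u=(1+y)/(1-y), v=(1+y)/((1-y)x) to Montgomery A=22429216715967,B=82218607151844; then to (a',b')=(63906107379600,26632074405204).
n = 107 = (1101011)_2 (7 bits, wt 5); accumulate f_{107,P'}(Q'+S)/f_{107,P'}(S) along the 6-step ladder.
So e_{107}(P',Q') = 72861281057446 + 64264436943195*t.
Finally e_{107}(P,Q) = 45240044521326 + 66476902724532*t.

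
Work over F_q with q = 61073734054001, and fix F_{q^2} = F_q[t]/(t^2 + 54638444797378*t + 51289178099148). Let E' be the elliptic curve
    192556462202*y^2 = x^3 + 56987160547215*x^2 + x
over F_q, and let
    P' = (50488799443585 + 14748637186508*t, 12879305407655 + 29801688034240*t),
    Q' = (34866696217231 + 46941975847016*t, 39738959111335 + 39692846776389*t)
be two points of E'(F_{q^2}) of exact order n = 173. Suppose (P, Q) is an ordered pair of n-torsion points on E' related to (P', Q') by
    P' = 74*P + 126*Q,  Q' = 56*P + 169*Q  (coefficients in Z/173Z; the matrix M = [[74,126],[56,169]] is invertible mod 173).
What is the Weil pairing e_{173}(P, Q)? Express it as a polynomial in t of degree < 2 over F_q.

15753388882554 + 59907605598400*t

e_{173}(aP+bQ,cP+dQ) = e_{173}(P,Q)^(ad-bc); with (a,b,c,d)=(74,126,56,169) this gives the det-173 law.
So e_{173}(P,Q) = e_{173}(P',Q')^{2}, since 87*2 = 1 mod 173.
(x,y)|->(12710425911314x+2205172286648,12710425911314y) sends E' to y^2=x^3+9005992261692*x+33167667492148.
Run Miller on y^2=x^3+9005992261692*x+33167667492148 over F_{61073734054001}: ladder 10101101 (8 bits); e = f_P(D_Q)/f_Q(D_P).
Miller gives e_{173}(P',Q') = 19289557178167 + 38265661935572*t in F_{61073734054001^2}.
e_{173}(P,Q) = (19289557178167 + 38265661935572*t)^{2} = 15753388882554 + 59907605598400*t.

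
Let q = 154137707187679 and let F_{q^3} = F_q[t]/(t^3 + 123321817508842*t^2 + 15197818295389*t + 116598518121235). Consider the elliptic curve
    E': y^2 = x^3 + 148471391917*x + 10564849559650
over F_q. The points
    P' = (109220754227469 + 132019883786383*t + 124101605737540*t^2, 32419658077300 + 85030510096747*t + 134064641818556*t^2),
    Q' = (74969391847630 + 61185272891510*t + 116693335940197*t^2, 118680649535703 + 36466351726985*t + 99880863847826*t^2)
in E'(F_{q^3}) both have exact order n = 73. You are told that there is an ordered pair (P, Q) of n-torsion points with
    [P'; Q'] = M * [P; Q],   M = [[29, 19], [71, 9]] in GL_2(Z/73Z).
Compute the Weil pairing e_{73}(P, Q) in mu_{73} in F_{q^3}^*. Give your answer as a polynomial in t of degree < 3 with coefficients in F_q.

e_{73} is bilinear + alternating on E[73], so e_{73}(29*P + 19*Q, 71*P + 9*Q) = e_{73}(P,Q)^(29*9-19*71).
So e_{73}(P,Q) = e_{73}(P',Q')^{21}, since 7*21 = 1 mod 73.
Double-and-add over 1001001: 7-1 doublings, 3-1 additions; each step l_{T,T}/v_{2T} or l_{T,P'}/v at Q'+S for random S.
The quotient is 149994758570170 + 115367853467343*t + 122827154540296*t^2.
Thus e_{73}(P,Q) = 6297092198608 + 64813828859949*t + 48339970505261*t^2.

6297092198608 + 64813828859949*t + 48339970505261*t^2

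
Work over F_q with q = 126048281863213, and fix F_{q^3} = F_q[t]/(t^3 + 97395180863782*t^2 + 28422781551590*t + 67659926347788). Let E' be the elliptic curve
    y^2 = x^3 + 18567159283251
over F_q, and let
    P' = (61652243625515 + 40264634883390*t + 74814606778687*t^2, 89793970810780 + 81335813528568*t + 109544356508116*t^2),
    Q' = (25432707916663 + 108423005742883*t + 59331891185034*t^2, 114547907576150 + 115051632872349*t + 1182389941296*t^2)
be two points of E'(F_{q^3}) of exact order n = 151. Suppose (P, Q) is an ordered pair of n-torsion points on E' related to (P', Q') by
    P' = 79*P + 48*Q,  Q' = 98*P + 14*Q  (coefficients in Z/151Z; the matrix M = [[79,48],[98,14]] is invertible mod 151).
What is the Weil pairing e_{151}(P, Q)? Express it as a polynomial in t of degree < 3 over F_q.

46448403626659 + 123891894830794*t + 32599241507667*t^2

e_{151}(aP+bQ,cP+dQ) = e_{151}(P,Q)^(ad-bc); with (a,b,c,d)=(79,48,98,14) this gives the det-151 law.
Hence e(P,Q) = e(P',Q')^{122} where 122 = 26^{-1} mod 151.
8-bit Miller (10010111) on E'/F_{126048281863213} with a'=0, b'=18567159283251: accumulate tangent/chord ratios at Q'+S and P'+S'.
The quotient is 98779360464742 + 76945663087711*t + 12332917926123*t^2.
Thus e_{151}(P,Q) = 46448403626659 + 123891894830794*t + 32599241507667*t^2.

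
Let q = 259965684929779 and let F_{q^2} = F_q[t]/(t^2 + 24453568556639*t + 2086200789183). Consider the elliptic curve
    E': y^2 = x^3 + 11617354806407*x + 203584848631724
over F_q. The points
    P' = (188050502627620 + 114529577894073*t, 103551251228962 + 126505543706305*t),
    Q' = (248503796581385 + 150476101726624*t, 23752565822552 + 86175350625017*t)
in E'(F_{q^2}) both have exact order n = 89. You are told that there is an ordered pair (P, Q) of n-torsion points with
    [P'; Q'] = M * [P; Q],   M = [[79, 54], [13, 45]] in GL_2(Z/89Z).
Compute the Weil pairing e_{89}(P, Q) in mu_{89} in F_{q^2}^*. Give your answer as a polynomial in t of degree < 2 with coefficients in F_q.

196754069786115 + 29620957562851*t

The 89-Weil pairing on E[89] over F_{259965684929779} is alternating-bilinear: e_{89}(P',Q') = e_{89}(P,Q)^det(M).
79*45 - 54*13 = 2853; reduced mod 89: det = 5, inverse 18.
n = 89 = (1011001)_2 (7 bits, wt 4); accumulate f_{89,P'}(Q'+S)/f_{89,P'}(S) along the 6-step ladder.
e_{89}(P',Q') = 58239201928546 + 200405502031859*t.
Finally e_{89}(P,Q) = 196754069786115 + 29620957562851*t.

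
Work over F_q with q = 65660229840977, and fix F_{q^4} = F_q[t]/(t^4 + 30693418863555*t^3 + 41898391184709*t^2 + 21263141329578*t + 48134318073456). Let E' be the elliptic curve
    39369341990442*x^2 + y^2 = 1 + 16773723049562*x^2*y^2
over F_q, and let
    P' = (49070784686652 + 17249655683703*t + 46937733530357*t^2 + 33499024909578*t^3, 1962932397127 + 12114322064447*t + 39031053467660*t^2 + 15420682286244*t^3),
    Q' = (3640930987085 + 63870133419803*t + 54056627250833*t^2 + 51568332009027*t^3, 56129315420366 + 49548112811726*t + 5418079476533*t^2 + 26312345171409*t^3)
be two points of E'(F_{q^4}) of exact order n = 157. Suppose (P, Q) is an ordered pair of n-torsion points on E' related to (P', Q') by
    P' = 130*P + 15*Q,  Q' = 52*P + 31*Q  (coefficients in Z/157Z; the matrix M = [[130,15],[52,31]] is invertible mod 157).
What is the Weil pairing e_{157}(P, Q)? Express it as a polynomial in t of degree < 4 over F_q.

Alternating bilinearity on E[157] (values in mu_{157} in F_{65660229840977^4}) gives e(P',Q') = e(P,Q)^det(M).
det(M) mod 157 = 110; its inverse in (Z/157)^* is 10 (check: 110*10 mod 157 = 1).
Map (x,y)_Ed via u=(1+y)/(1-y), v=(1+y)/((1-y)x) to Montgomery A=3707916219226,B=14459307317555; then to (a',b')=(47108912190551,0).
Build f_{157,P'} and f_{157,Q'} via the 8-bit ladder of 157=10011101_2; evaluate at shifted divisors; quotient in F_{65660229840977^4}.
f_P(D_Q)/f_Q(D_P) = 3929104444151 + 14799696993916*t + 36533360546639*t^2 + 48909729805151*t^3.
Finally e_{157}(P,Q) = 42901980831276 + 6238233525129*t + 48470246070660*t^2 + 11634395322409*t^3.

42901980831276 + 6238233525129*t + 48470246070660*t^2 + 11634395322409*t^3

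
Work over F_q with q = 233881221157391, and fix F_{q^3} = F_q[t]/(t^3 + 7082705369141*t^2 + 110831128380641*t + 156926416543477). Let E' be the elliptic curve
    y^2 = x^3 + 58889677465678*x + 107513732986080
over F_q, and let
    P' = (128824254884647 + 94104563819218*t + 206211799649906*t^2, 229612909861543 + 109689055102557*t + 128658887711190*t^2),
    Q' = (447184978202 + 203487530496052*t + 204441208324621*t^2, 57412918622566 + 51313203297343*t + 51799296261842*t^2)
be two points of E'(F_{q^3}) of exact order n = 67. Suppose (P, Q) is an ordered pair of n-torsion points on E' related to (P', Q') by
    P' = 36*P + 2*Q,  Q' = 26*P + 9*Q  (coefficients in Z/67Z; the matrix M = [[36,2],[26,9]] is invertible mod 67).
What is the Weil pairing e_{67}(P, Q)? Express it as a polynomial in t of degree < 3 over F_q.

171785888353520 + 198803027459533*t + 165654198179079*t^2

Since e_{67}(P,P)=e_{67}(Q,Q)=1 and e_{67}(Q,P)=e_{67}(P,Q)^{-1}, expanding e_{67}(36*P + 2*Q,26*P + 9*Q) leaves e(P,Q)^det(M).
det(M) mod 67 = 4; its inverse in (Z/67)^* is 17 (check: 4*17 mod 67 = 1).
Miller loop for e_{67} over F_{233881221157391^3}: bits of 67 = 1000011; 6 double steps + 2 add steps, l/v at each.
e_{67}(P',Q') = 59207120045465 + 60926648810356*t + 48683795114394*t^2.
Hence e(P,Q) = 171785888353520 + 198803027459533*t + 165654198179079*t^2 in F_{233881221157391^3}^*.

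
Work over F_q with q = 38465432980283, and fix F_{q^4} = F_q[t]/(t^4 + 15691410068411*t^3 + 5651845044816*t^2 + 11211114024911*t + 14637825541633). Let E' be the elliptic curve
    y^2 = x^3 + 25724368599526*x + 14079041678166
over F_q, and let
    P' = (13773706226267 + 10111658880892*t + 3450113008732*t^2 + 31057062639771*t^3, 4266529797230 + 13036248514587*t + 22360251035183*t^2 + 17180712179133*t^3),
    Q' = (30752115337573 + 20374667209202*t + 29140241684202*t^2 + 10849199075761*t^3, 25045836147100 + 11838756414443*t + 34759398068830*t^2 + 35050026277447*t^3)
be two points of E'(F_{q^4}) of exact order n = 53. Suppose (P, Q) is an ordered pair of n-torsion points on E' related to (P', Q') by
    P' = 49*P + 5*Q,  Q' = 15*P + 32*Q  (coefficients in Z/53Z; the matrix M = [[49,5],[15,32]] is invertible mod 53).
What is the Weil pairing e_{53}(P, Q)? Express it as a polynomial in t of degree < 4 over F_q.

The 53-Weil pairing on E[53] over F_{38465432980283} is alternating-bilinear: e_{53}(P',Q') = e_{53}(P,Q)^det(M).
Hence e(P,Q) = e(P',Q')^{6} where 6 = 9^{-1} mod 53.
Double-and-add over 110101: 6-1 doublings, 4-1 additions; each step l_{T,T}/v_{2T} or l_{T,P'}/v at Q'+S for random S.
e_{53}(P',Q') = 34662051923567 + 35619372237221*t + 34646340206721*t^2 + 12559744950741*t^3.
Raise to 6: e(P,Q) = 29920277125965 + 17811032146464*t + 37156239220767*t^2 + 28673421090776*t^3 in mu_{53}.

29920277125965 + 17811032146464*t + 37156239220767*t^2 + 28673421090776*t^3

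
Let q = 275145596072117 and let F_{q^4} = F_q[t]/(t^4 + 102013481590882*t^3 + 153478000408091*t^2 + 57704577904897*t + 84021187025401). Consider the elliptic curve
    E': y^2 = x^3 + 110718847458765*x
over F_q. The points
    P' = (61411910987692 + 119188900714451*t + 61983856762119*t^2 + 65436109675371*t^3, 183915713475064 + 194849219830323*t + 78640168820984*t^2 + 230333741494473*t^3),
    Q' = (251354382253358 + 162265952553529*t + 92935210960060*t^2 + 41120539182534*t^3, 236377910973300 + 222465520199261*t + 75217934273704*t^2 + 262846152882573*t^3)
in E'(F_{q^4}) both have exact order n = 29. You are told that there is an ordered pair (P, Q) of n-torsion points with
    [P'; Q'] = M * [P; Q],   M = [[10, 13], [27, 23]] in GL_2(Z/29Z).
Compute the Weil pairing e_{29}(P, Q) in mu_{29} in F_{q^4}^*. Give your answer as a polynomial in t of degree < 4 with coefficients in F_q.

23183036580758 + 212880258873894*t + 150370411368210*t^2 + 45288139389691*t^3

Under M = [[10,13],[27,23]] in GL_2(Z/29), e_{29}(P',Q') = e_{29}(P,Q)^(10*23-13*27 mod 29).
det M = 10*23 - 13*27 = -121 = 24 (mod 29); 24^{-1} = 23 (mod 29).
Build f_{29,P'} and f_{29,Q'} via the 5-bit ladder of 29=11101_2; evaluate at shifted divisors; quotient in F_{275145596072117^4}.
The quotient is 49655613661714 + 168071164275313*t + 55826349327211*t^2 + 31520971236839*t^3.
Raise to 23: e(P,Q) = 23183036580758 + 212880258873894*t + 150370411368210*t^2 + 45288139389691*t^3 in mu_{29}.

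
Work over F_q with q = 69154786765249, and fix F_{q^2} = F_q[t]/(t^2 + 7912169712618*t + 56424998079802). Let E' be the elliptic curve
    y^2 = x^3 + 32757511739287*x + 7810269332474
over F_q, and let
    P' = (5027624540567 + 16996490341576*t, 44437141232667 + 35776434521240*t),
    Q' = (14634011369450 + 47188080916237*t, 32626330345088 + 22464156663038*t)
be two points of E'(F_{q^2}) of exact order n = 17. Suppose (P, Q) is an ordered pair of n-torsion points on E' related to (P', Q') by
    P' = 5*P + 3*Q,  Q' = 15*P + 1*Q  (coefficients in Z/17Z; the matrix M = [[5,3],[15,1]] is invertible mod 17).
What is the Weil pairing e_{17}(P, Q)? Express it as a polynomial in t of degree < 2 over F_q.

41837733906510 + 13575270467469*t

Alternating bilinearity on E[17] (values in mu_{17} in F_{69154786765249^2}) gives e(P',Q') = e(P,Q)^det(M).
Hence e(P,Q) = e(P',Q')^{14} where 14 = 11^{-1} mod 17.
Miller loop for e_{17} over F_{69154786765249^2}: bits of 17 = 10001; 4 double steps + 1 add steps, l/v at each.
e_{17}(P',Q') = 68011941660961 + 37361499721503*t.
e_{17}(P,Q) = (68011941660961 + 37361499721503*t)^{14} = 41837733906510 + 13575270467469*t.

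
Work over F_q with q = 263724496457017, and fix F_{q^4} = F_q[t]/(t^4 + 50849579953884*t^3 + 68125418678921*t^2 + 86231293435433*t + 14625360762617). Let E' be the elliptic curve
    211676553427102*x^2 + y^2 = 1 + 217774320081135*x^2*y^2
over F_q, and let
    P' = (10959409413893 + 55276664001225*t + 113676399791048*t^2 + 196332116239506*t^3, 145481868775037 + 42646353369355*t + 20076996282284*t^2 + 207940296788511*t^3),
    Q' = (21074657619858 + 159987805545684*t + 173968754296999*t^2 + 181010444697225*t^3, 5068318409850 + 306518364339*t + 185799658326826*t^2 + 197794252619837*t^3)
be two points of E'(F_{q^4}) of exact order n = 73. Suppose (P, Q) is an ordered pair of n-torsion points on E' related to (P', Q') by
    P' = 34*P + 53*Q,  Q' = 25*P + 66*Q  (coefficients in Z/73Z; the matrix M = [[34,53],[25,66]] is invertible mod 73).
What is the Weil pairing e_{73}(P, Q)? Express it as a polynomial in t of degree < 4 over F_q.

e_{73}(aP+bQ,cP+dQ) = e_{73}(P,Q)^(ad-bc); with (a,b,c,d)=(34,53,25,66) this gives the det-73 law.
So e_{73}(P,Q) = e_{73}(P',Q')^{17}, since 43*17 = 1 mod 73.
Map (x,y)_Ed via u=(1+y)/(1-y), v=(1+y)/((1-y)x) to Montgomery A=140570557618006,B=147142586279281; then to (a',b')=(124477670920722,98591827417526).
Double-and-add over 1001001: 7-1 doublings, 3-1 additions; each step l_{T,T}/v_{2T} or l_{T,P'}/v at Q'+S for random S.
Miller gives e_{73}(P',Q') = 159840495543200 + 89718849213879*t + 216307769042913*t^2 + 178966469991635*t^3 in F_{263724496457017^4}.
Hence e(P,Q) = 61119052721686 + 144589257799292*t + 95091433159507*t^2 + 89365825812992*t^3 in F_{263724496457017^4}^*.

61119052721686 + 144589257799292*t + 95091433159507*t^2 + 89365825812992*t^3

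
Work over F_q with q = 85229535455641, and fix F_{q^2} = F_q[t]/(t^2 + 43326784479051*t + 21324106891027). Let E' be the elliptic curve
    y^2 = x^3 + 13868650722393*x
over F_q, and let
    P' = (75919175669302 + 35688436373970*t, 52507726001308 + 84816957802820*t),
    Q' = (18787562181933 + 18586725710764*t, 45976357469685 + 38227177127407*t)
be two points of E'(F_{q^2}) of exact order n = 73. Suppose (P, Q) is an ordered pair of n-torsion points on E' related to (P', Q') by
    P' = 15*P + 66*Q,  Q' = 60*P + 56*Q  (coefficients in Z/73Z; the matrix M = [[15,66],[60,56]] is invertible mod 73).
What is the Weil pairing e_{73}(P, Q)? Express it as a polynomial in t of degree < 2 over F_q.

e_{73} is bilinear + alternating on E[73], so e_{73}(15*P + 66*Q, 60*P + 56*Q) = e_{73}(P,Q)^(15*56-66*60).
So e_{73}(P,Q) = e_{73}(P',Q')^{50}, since 19*50 = 1 mod 73.
Double-and-add over 1001001: 7-1 doublings, 3-1 additions; each step l_{T,T}/v_{2T} or l_{T,P'}/v at Q'+S for random S.
Miller gives e_{73}(P',Q') = 81025810468391 + 7506240931413*t in F_{85229535455641^2}.
(81025810468391 + 7506240931413*t)^{50} mod (85229535455641,f) = 8820973867934 + 82890470455992*t.

8820973867934 + 82890470455992*t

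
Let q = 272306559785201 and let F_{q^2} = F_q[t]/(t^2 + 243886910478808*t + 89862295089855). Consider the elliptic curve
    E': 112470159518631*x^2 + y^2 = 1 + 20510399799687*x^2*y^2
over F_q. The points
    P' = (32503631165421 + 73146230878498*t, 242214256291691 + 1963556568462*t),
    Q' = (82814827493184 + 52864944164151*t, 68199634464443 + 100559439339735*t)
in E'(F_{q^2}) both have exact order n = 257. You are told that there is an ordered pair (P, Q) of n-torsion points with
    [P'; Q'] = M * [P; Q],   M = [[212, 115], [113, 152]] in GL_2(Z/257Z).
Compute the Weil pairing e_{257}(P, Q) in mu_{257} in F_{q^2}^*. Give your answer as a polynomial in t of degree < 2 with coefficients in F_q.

205732060145162 + 247842122960153*t

Under M = [[212,115],[113,152]] in GL_2(Z/257), e_{257}(P',Q') = e_{257}(P,Q)^(212*152-115*113 mod 257).
det(M) mod 257 = 211; its inverse in (Z/257)^* is 162 (check: 211*162 mod 257 = 1).
Edwards->Montgomery: u=(1+y)/(1-y), v=u/x -> 52741182782657v^2=u^3+203107486046008u^2+u; then x_W=22989939929736u+22163426553053: y^2=x^3+122386299242112*x+176324430581858.
Build f_{257,P'} and f_{257,Q'} via the 9-bit ladder of 257=100000001_2; evaluate at shifted divisors; quotient in F_{272306559785201^2}.
So e_{257}(P',Q') = 62930094255687 + 81080321833777*t.
e_{257}(P,Q) = (62930094255687 + 81080321833777*t)^{162} = 205732060145162 + 247842122960153*t.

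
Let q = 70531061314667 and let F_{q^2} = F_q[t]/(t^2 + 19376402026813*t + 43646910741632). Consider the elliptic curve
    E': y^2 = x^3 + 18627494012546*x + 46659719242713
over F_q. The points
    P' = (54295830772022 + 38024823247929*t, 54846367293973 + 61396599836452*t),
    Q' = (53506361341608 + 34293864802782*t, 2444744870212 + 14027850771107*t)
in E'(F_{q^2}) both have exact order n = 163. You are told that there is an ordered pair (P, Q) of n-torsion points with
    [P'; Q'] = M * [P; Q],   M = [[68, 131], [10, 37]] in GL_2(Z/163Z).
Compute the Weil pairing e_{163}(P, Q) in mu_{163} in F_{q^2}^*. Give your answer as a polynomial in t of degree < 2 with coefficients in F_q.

58464566179232 + 7518803369703*t

Since e_{163}(P,P)=e_{163}(Q,Q)=1 and e_{163}(Q,P)=e_{163}(P,Q)^{-1}, expanding e_{163}(68*P + 131*Q,10*P + 37*Q) leaves e(P,Q)^det(M).
So e_{163}(P,Q) = e_{163}(P',Q')^{158}, since 65*158 = 1 mod 163.
Double-and-add over 10100011: 8-1 doublings, 4-1 additions; each step l_{T,T}/v_{2T} or l_{T,P'}/v at Q'+S for random S.
The quotient is 27816490711744 + 8676658845753*t.
Thus e_{163}(P,Q) = 58464566179232 + 7518803369703*t.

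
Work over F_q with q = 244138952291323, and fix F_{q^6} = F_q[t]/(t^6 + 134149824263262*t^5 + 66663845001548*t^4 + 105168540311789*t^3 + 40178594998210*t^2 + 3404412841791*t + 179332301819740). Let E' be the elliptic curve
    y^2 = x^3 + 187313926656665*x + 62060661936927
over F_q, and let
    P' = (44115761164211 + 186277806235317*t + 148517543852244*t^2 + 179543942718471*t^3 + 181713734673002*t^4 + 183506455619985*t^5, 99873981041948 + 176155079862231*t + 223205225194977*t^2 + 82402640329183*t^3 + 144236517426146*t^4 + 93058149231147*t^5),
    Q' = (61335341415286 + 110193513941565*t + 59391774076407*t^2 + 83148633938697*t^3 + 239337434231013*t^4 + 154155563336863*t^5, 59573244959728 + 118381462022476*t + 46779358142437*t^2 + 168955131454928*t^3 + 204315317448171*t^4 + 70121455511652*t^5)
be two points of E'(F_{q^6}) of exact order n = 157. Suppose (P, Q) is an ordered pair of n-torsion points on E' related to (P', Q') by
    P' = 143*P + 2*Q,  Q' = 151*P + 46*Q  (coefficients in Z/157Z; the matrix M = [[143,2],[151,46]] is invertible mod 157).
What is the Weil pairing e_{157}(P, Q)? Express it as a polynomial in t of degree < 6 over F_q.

Since e_{157}(P,P)=e_{157}(Q,Q)=1 and e_{157}(Q,P)=e_{157}(P,Q)^{-1}, expanding e_{157}(143*P + 2*Q,151*P + 46*Q) leaves e(P,Q)^det(M).
So e_{157}(P,Q) = e_{157}(P',Q')^{39}, since 153*39 = 1 mod 157.
Build f_{157,P'} and f_{157,Q'} via the 8-bit ladder of 157=10011101_2; evaluate at shifted divisors; quotient in F_{244138952291323^6}.
So e_{157}(P',Q') = 235946864599233 + 169557520801057*t + 53669753291038*t^2 + 207290170361854*t^3 + 88672041587418*t^4 + 241415535088577*t^5.
Thus e_{157}(P,Q) = 58797450408878 + 56930104477861*t + 103731204912818*t^2 + 41878382303623*t^3 + 17289346220130*t^4 + 177218458614851*t^5.

58797450408878 + 56930104477861*t + 103731204912818*t^2 + 41878382303623*t^3 + 17289346220130*t^4 + 177218458614851*t^5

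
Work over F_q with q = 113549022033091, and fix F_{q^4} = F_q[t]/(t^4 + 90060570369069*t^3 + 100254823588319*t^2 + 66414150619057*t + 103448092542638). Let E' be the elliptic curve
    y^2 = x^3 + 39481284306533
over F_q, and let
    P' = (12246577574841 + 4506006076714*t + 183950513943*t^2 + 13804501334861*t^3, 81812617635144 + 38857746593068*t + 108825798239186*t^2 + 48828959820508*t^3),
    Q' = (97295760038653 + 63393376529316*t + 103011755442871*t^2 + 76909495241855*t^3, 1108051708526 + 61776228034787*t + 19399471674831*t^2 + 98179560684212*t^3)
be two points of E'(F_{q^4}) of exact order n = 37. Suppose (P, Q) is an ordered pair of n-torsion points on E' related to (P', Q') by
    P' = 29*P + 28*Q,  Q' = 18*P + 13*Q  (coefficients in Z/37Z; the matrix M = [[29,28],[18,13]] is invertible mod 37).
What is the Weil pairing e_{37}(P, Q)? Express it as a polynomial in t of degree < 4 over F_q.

20486062575710 + 64578778961278*t + 29177536097912*t^2 + 97221176466113*t^3

Under M = [[29,28],[18,13]] in GL_2(Z/37), e_{37}(P',Q') = e_{37}(P,Q)^(29*13-28*18 mod 37).
det M = 29*13 - 28*18 = -127 = 21 (mod 37); 21^{-1} = 30 (mod 37).
Miller loop for e_{37} over F_{113549022033091^4}: bits of 37 = 100101; 5 double steps + 2 add steps, l/v at each.
Result: e(P',Q') = 63046433490092 + 23369979345607*t + 52262696462043*t^2 + 88280531446208*t^3.
e_{37}(P,Q) = (63046433490092 + 23369979345607*t + 52262696462043*t^2 + 88280531446208*t^3)^{30} = 20486062575710 + 64578778961278*t + 29177536097912*t^2 + 97221176466113*t^3.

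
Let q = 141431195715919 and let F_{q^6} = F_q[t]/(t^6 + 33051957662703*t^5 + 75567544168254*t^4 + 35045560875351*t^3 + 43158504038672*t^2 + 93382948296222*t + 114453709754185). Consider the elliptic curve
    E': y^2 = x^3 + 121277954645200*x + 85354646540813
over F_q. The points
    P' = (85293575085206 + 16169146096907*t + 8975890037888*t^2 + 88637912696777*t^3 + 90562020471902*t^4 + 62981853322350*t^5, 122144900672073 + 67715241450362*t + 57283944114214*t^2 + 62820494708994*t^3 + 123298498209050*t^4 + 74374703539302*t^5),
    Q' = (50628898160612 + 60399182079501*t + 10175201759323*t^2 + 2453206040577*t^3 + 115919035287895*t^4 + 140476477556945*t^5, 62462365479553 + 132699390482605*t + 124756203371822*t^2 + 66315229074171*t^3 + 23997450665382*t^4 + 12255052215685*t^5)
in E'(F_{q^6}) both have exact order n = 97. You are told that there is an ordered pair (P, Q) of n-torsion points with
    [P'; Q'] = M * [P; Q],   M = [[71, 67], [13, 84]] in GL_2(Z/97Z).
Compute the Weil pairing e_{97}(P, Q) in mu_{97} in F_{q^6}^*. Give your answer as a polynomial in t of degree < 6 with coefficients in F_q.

83358848342566 + 134191112662092*t + 87427519927623*t^2 + 85259994136304*t^3 + 132361842539871*t^4 + 129714286676872*t^5

e_{97} is bilinear + alternating on E[97], so e_{97}(71*P + 67*Q, 13*P + 84*Q) = e_{97}(P,Q)^(71*84-67*13).
det M = 71*84 - 67*13 = 5093 = 49 (mod 97); 49^{-1} = 2 (mod 97).
Build f_{97,P'} and f_{97,Q'} via the 7-bit ladder of 97=1100001_2; evaluate at shifted divisors; quotient in F_{141431195715919^6}.
The quotient is 94569547982804 + 3812324899697*t + 22150081086840*t^2 + 72804151182771*t^3 + 124045891834838*t^4 + 2930974215289*t^5.
Raise to 2: e(P,Q) = 83358848342566 + 134191112662092*t + 87427519927623*t^2 + 85259994136304*t^3 + 132361842539871*t^4 + 129714286676872*t^5 in mu_{97}.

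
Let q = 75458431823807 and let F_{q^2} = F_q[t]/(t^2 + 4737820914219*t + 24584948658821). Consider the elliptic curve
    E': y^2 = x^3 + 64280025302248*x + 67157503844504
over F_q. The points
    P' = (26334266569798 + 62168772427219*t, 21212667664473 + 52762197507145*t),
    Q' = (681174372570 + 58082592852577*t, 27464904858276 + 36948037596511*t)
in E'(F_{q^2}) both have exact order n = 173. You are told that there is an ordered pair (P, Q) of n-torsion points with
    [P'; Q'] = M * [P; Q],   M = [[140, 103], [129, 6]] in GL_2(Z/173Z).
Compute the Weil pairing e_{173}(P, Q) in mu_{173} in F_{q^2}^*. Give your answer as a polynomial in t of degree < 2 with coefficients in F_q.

38692672247479 + 24097344758807*t

e_{173}(aP+bQ,cP+dQ) = e_{173}(P,Q)^(ad-bc); with (a,b,c,d)=(140,103,129,6) this gives the det-173 law.
Inverting 9 mod 173: 77. Thus e_{173}(P,Q) = e(P',Q')^{77}.
Run Miller on y^2=x^3+64280025302248*x+67157503844504 over F_{75458431823807}: ladder 10101101 (8 bits); e = f_P(D_Q)/f_Q(D_P).
The quotient is 45741317337054 + 40279686216577*t.
e_{173}(P,Q) = (45741317337054 + 40279686216577*t)^{77} = 38692672247479 + 24097344758807*t.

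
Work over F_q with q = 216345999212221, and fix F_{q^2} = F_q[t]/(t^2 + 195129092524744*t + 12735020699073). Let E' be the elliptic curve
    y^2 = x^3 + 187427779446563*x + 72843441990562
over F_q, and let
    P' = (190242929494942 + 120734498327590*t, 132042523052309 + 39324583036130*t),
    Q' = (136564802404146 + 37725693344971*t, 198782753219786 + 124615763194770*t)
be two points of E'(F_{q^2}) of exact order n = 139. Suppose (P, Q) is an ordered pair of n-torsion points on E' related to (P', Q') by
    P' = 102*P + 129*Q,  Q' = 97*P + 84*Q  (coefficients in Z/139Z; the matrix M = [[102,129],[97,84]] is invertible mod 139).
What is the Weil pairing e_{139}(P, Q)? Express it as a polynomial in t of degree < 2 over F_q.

Under M = [[102,129],[97,84]] in GL_2(Z/139), e_{139}(P',Q') = e_{139}(P,Q)^(102*84-129*97 mod 139).
102*84 - 129*97 = -3945; reduced mod 139: det = 86, inverse 118.
8-bit Miller (10001011) on E'/F_{216345999212221} with a'=187427779446563, b'=72843441990562: accumulate tangent/chord ratios at Q'+S and P'+S'.
Miller gives e_{139}(P',Q') = 118059628455712 + 34148780552613*t in F_{216345999212221^2}.
Thus e_{139}(P,Q) = 114589941034146 + 162033791280976*t.

114589941034146 + 162033791280976*t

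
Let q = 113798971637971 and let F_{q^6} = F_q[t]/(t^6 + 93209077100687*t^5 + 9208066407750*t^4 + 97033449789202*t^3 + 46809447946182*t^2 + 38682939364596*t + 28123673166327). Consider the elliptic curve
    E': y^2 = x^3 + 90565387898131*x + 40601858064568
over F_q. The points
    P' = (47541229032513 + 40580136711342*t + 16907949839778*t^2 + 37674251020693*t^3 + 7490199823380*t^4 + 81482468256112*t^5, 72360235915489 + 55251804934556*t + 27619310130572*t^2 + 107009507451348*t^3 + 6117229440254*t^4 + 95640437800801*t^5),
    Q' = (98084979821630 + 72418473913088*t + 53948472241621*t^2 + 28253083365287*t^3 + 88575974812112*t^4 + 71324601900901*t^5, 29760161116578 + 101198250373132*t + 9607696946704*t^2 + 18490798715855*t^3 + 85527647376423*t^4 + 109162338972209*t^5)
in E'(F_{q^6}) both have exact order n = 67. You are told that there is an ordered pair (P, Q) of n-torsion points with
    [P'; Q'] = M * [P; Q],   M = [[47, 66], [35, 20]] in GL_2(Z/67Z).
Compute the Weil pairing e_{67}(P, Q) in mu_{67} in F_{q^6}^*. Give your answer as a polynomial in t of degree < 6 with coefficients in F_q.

Under M = [[47,66],[35,20]] in GL_2(Z/67), e_{67}(P',Q') = e_{67}(P,Q)^(47*20-66*35 mod 67).
Hence e(P,Q) = e(P',Q')^{29} where 29 = 37^{-1} mod 67.
7-bit Miller (1000011) on E'/F_{113798971637971} with a'=90565387898131, b'=40601858064568: accumulate tangent/chord ratios at Q'+S and P'+S'.
The quotient is 6224981148310 + 64464354149003*t + 48540178744368*t^2 + 40879038885500*t^3 + 100164236208414*t^4 + 50541588195854*t^5.
e_{67}(P,Q) = (6224981148310 + 64464354149003*t + 48540178744368*t^2 + 40879038885500*t^3 + 100164236208414*t^4 + 50541588195854*t^5)^{29} = 5321141825846 + 40799610740905*t + 22322565006911*t^2 + 74250144260169*t^3 + 110381246773694*t^4 + 76252289780488*t^5.

5321141825846 + 40799610740905*t + 22322565006911*t^2 + 74250144260169*t^3 + 110381246773694*t^4 + 76252289780488*t^5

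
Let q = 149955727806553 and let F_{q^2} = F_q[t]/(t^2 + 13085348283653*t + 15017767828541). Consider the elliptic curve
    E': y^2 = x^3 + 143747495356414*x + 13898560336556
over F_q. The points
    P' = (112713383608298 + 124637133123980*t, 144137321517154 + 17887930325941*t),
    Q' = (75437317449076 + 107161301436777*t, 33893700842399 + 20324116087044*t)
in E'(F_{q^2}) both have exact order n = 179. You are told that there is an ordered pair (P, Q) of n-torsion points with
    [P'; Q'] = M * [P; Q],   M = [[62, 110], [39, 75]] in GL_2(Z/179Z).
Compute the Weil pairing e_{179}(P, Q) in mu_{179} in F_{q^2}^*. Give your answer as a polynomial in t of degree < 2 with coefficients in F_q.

146493353514524 + 26088294576484*t

Under M = [[62,110],[39,75]] in GL_2(Z/179), e_{179}(P',Q') = e_{179}(P,Q)^(62*75-110*39 mod 179).
Inverting 2 mod 179: 90. Thus e_{179}(P,Q) = e(P',Q')^{90}.
Run Miller on y^2=x^3+143747495356414*x+13898560336556 over F_{149955727806553}: ladder 10110011 (8 bits); e = f_P(D_Q)/f_Q(D_P).
Miller gives e_{179}(P',Q') = 83141412155564 + 84319583622311*t in F_{149955727806553^2}.
(83141412155564 + 84319583622311*t)^{90} mod (149955727806553,f) = 146493353514524 + 26088294576484*t.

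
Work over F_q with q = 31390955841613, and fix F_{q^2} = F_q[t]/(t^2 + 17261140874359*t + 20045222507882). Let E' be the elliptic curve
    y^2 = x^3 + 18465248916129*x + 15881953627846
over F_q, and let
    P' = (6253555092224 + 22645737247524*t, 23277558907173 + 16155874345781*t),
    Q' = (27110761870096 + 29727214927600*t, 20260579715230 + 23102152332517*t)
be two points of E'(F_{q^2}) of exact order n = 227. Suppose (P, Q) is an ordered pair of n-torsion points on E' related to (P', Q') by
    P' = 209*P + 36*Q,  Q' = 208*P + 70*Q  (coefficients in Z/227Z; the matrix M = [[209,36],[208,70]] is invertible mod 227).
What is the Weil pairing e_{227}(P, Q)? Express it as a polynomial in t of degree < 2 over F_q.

e_{227} is bilinear + alternating on E[227], so e_{227}(209*P + 36*Q, 208*P + 70*Q) = e_{227}(P,Q)^(209*70-36*208).
209*70 - 36*208 = 7142; reduced mod 227: det = 105, inverse 80.
n = 227 = (11100011)_2 (8 bits, wt 5); accumulate f_{227,P'}(Q'+S)/f_{227,P'}(S) along the 7-step ladder.
The quotient is 23618981041447 + 30068732769004*t.
Thus e_{227}(P,Q) = 11055879309643 + 20832142462953*t.

11055879309643 + 20832142462953*t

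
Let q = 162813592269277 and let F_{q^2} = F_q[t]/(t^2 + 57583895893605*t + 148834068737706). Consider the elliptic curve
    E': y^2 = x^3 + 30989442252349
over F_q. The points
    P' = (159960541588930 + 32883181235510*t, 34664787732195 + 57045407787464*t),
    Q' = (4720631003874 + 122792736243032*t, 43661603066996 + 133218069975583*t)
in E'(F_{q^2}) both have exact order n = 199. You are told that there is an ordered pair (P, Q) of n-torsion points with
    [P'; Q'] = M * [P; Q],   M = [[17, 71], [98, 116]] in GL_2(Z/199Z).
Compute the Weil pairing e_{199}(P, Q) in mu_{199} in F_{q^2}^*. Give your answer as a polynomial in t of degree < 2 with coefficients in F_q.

Since e_{199}(P,P)=e_{199}(Q,Q)=1 and e_{199}(Q,P)=e_{199}(P,Q)^{-1}, expanding e_{199}(17*P + 71*Q,98*P + 116*Q) leaves e(P,Q)^det(M).
det M = 17*116 - 71*98 = -4986 = 188 (mod 199); 188^{-1} = 18 (mod 199).
Double-and-add over 11000111: 8-1 doublings, 5-1 additions; each step l_{T,T}/v_{2T} or l_{T,P'}/v at Q'+S for random S.
f_P(D_Q)/f_Q(D_P) = 153767445450926 + 149790223289661*t.
Raise to 18: e(P,Q) = 112955035108225 + 24068061586774*t in mu_{199}.

112955035108225 + 24068061586774*t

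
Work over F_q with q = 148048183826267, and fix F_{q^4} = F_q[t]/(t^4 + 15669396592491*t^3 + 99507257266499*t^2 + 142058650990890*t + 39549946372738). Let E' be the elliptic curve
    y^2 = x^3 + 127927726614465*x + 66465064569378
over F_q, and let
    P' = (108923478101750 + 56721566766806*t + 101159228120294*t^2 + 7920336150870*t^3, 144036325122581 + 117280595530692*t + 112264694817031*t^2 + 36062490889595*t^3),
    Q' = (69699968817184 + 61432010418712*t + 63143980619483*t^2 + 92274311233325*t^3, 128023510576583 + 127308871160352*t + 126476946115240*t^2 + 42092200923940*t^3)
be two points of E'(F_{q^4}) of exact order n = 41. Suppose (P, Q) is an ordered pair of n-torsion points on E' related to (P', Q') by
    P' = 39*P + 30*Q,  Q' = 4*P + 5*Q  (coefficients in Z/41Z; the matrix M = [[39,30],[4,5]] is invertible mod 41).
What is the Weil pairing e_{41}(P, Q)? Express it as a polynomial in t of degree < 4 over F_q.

13944233983318 + 130957561346260*t + 10204471773796*t^2 + 46967151088132*t^3

Since e_{41}(P,P)=e_{41}(Q,Q)=1 and e_{41}(Q,P)=e_{41}(P,Q)^{-1}, expanding e_{41}(39*P + 30*Q,4*P + 5*Q) leaves e(P,Q)^det(M).
Inverting 34 mod 41: 35. Thus e_{41}(P,Q) = e(P',Q')^{35}.
Double-and-add over 101001: 6-1 doublings, 3-1 additions; each step l_{T,T}/v_{2T} or l_{T,P'}/v at Q'+S for random S.
e_{41}(P',Q') = 118707540858023 + 138263661667073*t + 61591018652032*t^2 + 123301034161062*t^3.
Thus e_{41}(P,Q) = 13944233983318 + 130957561346260*t + 10204471773796*t^2 + 46967151088132*t^3.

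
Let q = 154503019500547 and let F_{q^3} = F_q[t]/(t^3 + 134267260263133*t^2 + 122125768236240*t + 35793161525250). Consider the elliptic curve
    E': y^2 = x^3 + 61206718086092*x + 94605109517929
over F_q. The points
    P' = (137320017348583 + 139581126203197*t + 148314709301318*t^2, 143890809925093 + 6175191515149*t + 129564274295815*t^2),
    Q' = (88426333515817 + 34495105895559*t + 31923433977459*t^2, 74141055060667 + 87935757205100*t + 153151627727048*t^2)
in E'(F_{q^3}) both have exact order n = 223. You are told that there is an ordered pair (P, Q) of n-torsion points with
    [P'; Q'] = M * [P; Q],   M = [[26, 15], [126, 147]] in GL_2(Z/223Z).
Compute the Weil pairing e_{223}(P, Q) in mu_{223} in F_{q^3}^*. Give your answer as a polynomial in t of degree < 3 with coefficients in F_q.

154016458411270 + 8059389149948*t + 29741716453790*t^2

Under M = [[26,15],[126,147]] in GL_2(Z/223), e_{223}(P',Q') = e_{223}(P,Q)^(26*147-15*126 mod 223).
det(M) mod 223 = 148; its inverse in (Z/223)^* is 110 (check: 148*110 mod 223 = 1).
Double-and-add over 11011111: 8-1 doublings, 7-1 additions; each step l_{T,T}/v_{2T} or l_{T,P'}/v at Q'+S for random S.
e_{223}(P',Q') = 104457035477831 + 111306626958387*t + 119701356899490*t^2.
e_{223}(P,Q) = (104457035477831 + 111306626958387*t + 119701356899490*t^2)^{110} = 154016458411270 + 8059389149948*t + 29741716453790*t^2.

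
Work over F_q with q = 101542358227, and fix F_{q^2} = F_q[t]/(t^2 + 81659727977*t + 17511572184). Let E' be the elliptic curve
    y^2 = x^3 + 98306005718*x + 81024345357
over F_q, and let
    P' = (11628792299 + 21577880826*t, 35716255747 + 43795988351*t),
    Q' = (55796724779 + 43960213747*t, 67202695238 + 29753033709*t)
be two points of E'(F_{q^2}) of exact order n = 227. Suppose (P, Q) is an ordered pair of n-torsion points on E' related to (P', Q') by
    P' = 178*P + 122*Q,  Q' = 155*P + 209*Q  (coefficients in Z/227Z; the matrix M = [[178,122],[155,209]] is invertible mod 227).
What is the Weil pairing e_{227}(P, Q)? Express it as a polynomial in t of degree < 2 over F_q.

52379108643 + 98126142790*t

Alternating bilinearity on E[227] (values in mu_{227} in F_{101542358227^2}) gives e(P',Q') = e(P,Q)^det(M).
Inverting 132 mod 227: 43. Thus e_{227}(P,Q) = e(P',Q')^{43}.
Double-and-add over 11100011: 8-1 doublings, 5-1 additions; each step l_{T,T}/v_{2T} or l_{T,P'}/v at Q'+S for random S.
Result: e(P',Q') = 94308356196 + 42509543668*t.
Hence e(P,Q) = 52379108643 + 98126142790*t in F_{101542358227^2}^*.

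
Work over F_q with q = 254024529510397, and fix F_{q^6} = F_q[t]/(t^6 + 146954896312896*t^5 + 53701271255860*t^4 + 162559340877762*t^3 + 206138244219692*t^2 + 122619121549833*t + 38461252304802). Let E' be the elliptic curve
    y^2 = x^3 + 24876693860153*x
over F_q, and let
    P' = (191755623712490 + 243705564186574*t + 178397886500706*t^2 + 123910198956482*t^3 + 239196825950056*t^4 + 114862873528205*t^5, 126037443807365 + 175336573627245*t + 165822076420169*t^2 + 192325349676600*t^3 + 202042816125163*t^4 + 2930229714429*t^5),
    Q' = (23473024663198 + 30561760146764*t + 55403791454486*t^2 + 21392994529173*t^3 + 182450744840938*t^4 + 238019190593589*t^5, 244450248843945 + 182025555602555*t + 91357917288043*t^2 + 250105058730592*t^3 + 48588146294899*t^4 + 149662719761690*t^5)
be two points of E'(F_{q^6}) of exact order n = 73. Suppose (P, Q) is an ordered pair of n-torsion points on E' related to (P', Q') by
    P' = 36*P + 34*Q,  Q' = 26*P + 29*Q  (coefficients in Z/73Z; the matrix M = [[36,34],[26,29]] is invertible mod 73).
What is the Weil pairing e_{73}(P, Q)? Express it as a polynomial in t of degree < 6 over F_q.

Alternating bilinearity on E[73] (values in mu_{73} in F_{254024529510397^6}) gives e(P',Q') = e(P,Q)^det(M).
det(M) mod 73 = 14; its inverse in (Z/73)^* is 47 (check: 14*47 mod 73 = 1).
Miller loop for e_{73} over F_{254024529510397^6}: bits of 73 = 1001001; 6 double steps + 2 add steps, l/v at each.
So e_{73}(P',Q') = 194232064716341 + 73793237169020*t + 247116346593377*t^2 + 163156326847603*t^3 + 90029758585583*t^4 + 21512915419332*t^5.
Thus e_{73}(P,Q) = 150393543064864 + 71548225188847*t + 87632049425861*t^2 + 11545774658020*t^3 + 59104899301137*t^4 + 114462041172780*t^5.

150393543064864 + 71548225188847*t + 87632049425861*t^2 + 11545774658020*t^3 + 59104899301137*t^4 + 114462041172780*t^5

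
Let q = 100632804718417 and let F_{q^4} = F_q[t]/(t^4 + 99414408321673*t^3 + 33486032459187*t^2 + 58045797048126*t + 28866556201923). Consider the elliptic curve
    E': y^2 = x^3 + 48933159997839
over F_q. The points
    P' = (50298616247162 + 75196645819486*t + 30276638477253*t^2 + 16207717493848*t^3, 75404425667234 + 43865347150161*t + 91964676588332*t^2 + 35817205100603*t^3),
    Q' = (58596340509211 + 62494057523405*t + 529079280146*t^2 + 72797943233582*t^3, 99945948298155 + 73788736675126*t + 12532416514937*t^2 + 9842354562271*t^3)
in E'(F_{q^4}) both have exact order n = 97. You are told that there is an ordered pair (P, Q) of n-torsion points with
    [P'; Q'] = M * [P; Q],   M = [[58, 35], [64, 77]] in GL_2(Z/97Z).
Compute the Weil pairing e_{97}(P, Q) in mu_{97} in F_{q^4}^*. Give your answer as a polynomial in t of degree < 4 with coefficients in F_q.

The 97-Weil pairing on E[97] over F_{100632804718417} is alternating-bilinear: e_{97}(P',Q') = e_{97}(P,Q)^det(M).
Inverting 92 mod 97: 58. Thus e_{97}(P,Q) = e(P',Q')^{58}.
Double-and-add over 1100001: 7-1 doublings, 3-1 additions; each step l_{T,T}/v_{2T} or l_{T,P'}/v at Q'+S for random S.
The quotient is 30059535477686 + 85877418313539*t + 54855057468745*t^2 + 20840348402922*t^3.
(30059535477686 + 85877418313539*t + 54855057468745*t^2 + 20840348402922*t^3)^{58} mod (100632804718417,f) = 60949167955582 + 20785334795716*t + 60177740858882*t^2 + 17173809192451*t^3.

60949167955582 + 20785334795716*t + 60177740858882*t^2 + 17173809192451*t^3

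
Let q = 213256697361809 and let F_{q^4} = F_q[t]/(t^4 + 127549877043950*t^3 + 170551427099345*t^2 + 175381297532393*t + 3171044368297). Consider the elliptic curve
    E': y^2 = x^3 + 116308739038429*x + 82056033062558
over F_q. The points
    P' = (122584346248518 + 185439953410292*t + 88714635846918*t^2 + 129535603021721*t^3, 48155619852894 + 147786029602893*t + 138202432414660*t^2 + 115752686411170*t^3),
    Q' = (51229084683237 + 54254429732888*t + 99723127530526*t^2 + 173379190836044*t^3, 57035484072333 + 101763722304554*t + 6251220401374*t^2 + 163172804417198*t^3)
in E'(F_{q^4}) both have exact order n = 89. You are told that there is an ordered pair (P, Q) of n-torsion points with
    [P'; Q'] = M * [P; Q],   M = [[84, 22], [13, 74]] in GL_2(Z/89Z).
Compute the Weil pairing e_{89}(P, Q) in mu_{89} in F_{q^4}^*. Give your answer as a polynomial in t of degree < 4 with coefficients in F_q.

173198032434795 + 2701954318540*t + 196934468793095*t^2 + 94731666552775*t^3

Since e_{89}(P,P)=e_{89}(Q,Q)=1 and e_{89}(Q,P)=e_{89}(P,Q)^{-1}, expanding e_{89}(84*P + 22*Q,13*P + 74*Q) leaves e(P,Q)^det(M).
So e_{89}(P,Q) = e_{89}(P',Q')^{62}, since 56*62 = 1 mod 89.
Run Miller on y^2=x^3+116308739038429*x+82056033062558 over F_{213256697361809}: ladder 1011001 (7 bits); e = f_P(D_Q)/f_Q(D_P).
Miller gives e_{89}(P',Q') = 7828080773661 + 13431908659387*t + 12876839072632*t^2 + 131564578779429*t^3 in F_{213256697361809^4}.
Hence e(P,Q) = 173198032434795 + 2701954318540*t + 196934468793095*t^2 + 94731666552775*t^3 in F_{213256697361809^4}^*.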